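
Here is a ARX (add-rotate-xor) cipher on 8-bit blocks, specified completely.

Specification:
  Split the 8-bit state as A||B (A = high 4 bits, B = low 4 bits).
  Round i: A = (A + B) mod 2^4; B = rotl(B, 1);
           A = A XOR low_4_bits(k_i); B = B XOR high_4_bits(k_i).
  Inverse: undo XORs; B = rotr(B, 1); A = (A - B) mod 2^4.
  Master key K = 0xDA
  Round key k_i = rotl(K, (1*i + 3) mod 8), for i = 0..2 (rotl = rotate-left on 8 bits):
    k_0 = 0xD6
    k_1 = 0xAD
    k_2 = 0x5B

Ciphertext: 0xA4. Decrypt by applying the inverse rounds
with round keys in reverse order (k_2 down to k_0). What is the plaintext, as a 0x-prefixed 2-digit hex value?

0xF6

s_0 = ciphertext = 0xA4
s_1 = InvRound(s_0, k_2) = 0x98
s_2 = InvRound(s_1, k_1) = 0x31
s_3 = InvRound(s_2, k_0) = 0xF6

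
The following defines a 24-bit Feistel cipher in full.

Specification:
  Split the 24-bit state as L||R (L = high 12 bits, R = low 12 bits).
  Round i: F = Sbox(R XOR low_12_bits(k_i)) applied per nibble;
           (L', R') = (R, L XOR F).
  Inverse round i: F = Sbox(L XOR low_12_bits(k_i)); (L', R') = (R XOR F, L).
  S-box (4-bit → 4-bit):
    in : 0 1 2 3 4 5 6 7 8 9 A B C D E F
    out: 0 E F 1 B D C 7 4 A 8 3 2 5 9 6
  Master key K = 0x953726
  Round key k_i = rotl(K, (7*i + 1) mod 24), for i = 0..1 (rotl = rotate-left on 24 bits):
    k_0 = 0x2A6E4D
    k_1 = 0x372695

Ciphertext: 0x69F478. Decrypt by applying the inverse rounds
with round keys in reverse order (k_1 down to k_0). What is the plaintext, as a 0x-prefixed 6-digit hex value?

0xE8A470

s_0 = ciphertext = 0x69F478
s_1 = InvRound(s_0, k_1) = 0x47069F
s_2 = InvRound(s_1, k_0) = 0xE8A470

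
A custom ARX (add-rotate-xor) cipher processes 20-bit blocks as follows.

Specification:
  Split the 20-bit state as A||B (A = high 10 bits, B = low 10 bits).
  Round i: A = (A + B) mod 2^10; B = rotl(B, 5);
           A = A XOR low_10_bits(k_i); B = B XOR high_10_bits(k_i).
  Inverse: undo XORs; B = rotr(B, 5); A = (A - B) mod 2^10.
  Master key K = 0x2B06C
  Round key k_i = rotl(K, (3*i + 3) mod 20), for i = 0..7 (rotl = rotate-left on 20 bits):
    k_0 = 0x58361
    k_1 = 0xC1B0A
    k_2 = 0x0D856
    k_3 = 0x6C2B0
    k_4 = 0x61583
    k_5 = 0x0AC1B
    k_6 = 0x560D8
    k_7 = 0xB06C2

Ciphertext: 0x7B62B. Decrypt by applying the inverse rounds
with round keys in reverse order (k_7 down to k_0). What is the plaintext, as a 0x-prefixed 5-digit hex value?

0x15F1B

s_0 = ciphertext = 0x7B62B
s_1 = InvRound(s_0, k_7) = 0x7A147
s_2 = InvRound(s_1, k_6) = 0x543E0
s_3 = InvRound(s_2, k_5) = 0xF357E
s_4 = InvRound(s_3, k_4) = 0xB9F67
s_5 = InvRound(s_4, k_3) = 0x586F6
s_6 = InvRound(s_5, k_2) = 0x48416
s_7 = InvRound(s_6, k_1) = 0x04E18
s_8 = InvRound(s_7, k_0) = 0x15F1B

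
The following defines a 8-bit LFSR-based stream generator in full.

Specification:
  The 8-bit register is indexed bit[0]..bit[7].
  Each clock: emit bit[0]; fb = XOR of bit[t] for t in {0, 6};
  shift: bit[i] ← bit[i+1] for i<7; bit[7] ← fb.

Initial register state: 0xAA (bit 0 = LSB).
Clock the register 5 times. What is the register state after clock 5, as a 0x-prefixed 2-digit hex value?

reg_0 = 0xAA
clock 1: out=0, reg = 0x55
clock 2: out=1, reg = 0x2A
clock 3: out=0, reg = 0x15
clock 4: out=1, reg = 0x8A
clock 5: out=0, reg = 0x45

0x45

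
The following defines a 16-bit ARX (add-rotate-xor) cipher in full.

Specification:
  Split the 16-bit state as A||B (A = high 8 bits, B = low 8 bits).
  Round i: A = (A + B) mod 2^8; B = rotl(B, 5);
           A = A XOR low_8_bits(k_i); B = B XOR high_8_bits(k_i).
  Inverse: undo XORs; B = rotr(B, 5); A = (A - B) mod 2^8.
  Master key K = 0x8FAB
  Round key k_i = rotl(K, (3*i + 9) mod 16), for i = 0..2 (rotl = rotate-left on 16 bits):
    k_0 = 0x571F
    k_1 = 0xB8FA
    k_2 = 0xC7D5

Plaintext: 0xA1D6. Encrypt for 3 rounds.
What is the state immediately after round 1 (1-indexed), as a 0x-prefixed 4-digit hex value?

0x688D

s_0 = plaintext = 0xA1D6
s_1 = Round(s_0, k_0) = 0x688D
s_2 = Round(s_1, k_1) = 0x0F09
s_3 = Round(s_2, k_2) = 0xCDE6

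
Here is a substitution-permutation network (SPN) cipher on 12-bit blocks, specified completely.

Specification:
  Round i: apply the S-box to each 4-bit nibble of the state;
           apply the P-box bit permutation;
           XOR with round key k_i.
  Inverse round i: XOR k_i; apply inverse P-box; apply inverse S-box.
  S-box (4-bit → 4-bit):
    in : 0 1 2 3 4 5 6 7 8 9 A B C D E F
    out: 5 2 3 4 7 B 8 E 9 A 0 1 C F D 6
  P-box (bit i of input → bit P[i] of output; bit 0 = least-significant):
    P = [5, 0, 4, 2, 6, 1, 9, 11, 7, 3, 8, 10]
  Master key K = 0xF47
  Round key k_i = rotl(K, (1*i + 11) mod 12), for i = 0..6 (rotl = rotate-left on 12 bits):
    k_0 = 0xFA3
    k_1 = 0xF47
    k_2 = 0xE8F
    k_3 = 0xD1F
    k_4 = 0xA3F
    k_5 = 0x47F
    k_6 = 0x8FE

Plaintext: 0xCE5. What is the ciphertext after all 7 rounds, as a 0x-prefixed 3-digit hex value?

s_0 = plaintext = 0xCE5
s_1 = Round(s_0, k_0) = 0x0C6
s_2 = Round(s_1, k_1) = 0x4C3
s_3 = Round(s_2, k_2) = 0x517
s_4 = Round(s_3, k_3) = 0x980
s_5 = Round(s_4, k_4) = 0x647
s_6 = Round(s_5, k_5) = 0x228
s_7 = Round(s_6, k_6) = 0x810

0x810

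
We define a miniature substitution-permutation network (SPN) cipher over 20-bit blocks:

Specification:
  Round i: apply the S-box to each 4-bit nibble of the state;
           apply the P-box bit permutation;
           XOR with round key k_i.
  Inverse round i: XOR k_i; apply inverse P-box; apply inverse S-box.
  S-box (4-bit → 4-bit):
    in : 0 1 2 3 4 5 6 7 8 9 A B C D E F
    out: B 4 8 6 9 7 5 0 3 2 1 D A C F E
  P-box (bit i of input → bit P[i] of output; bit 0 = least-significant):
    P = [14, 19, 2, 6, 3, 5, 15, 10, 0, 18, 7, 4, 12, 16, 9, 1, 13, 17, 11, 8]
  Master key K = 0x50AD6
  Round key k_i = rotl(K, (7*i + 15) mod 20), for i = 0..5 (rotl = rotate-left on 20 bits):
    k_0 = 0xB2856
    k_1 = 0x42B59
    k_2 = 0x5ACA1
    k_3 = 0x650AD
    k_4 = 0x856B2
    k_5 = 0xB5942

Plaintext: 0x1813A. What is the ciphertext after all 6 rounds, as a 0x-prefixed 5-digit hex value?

0x6A182

s_0 = plaintext = 0x1813A
s_1 = Round(s_0, k_0) = 0xAF0F6
s_2 = Round(s_1, k_1) = 0x1CD6E
s_3 = Round(s_2, k_2) = 0xC647F
s_4 = Round(s_3, k_3) = 0xC43F8
s_5 = Round(s_4, k_4) = 0x68310
s_6 = Round(s_5, k_5) = 0x6A182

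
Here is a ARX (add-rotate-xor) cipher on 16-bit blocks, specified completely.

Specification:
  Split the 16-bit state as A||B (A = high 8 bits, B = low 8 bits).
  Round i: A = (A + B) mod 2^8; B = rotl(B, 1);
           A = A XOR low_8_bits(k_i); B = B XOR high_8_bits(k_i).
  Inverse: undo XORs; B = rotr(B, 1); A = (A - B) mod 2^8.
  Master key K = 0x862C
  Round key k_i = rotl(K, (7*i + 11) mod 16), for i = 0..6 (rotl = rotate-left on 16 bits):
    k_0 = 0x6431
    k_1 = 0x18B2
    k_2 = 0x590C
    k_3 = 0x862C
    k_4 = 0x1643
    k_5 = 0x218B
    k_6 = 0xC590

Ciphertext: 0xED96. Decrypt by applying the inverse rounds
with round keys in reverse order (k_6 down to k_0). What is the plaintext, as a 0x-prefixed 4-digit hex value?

0xA8E5

s_0 = ciphertext = 0xED96
s_1 = InvRound(s_0, k_6) = 0xD4A9
s_2 = InvRound(s_1, k_5) = 0x1B44
s_3 = InvRound(s_2, k_4) = 0x2F29
s_4 = InvRound(s_3, k_3) = 0x2CD7
s_5 = InvRound(s_4, k_2) = 0xD947
s_6 = InvRound(s_5, k_1) = 0xBCAF
s_7 = InvRound(s_6, k_0) = 0xA8E5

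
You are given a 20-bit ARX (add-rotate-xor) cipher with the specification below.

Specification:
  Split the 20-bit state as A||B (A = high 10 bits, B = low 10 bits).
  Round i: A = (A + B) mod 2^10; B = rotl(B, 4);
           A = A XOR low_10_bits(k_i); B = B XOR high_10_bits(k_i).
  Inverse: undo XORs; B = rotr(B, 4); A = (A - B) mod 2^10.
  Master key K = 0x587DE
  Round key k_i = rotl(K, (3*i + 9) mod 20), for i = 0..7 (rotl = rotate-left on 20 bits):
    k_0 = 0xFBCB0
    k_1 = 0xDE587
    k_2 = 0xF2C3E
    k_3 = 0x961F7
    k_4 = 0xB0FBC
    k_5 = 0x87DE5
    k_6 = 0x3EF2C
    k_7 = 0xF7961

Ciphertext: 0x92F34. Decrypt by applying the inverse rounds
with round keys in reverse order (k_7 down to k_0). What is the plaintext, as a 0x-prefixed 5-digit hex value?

0xDC496

s_0 = ciphertext = 0x92F34
s_1 = InvRound(s_0, k_7) = 0x2728E
s_2 = InvRound(s_1, k_6) = 0x92567
s_3 = InvRound(s_2, k_5) = 0x5D637
s_4 = InvRound(s_3, k_4) = 0x6E90F
s_5 = InvRound(s_4, k_3) = 0x961F5
s_6 = InvRound(s_5, k_2) = 0xB0FA3
s_7 = InvRound(s_6, k_1) = 0x2DE8D
s_8 = InvRound(s_7, k_0) = 0xDC496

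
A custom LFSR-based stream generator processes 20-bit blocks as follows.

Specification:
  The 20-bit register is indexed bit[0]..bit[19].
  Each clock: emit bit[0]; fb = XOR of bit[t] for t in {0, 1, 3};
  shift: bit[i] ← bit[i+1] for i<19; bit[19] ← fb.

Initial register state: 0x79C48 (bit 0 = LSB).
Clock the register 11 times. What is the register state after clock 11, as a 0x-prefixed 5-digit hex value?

reg_0 = 0x79C48
clock 1: out=0, reg = 0xBCE24
clock 2: out=0, reg = 0x5E712
clock 3: out=0, reg = 0xAF389
clock 4: out=1, reg = 0x579C4
clock 5: out=0, reg = 0x2BCE2
clock 6: out=0, reg = 0x95E71
clock 7: out=1, reg = 0xCAF38
clock 8: out=0, reg = 0xE579C
clock 9: out=0, reg = 0xF2BCE
clock 10: out=0, reg = 0x795E7
clock 11: out=1, reg = 0x3CAF3

0x3CAF3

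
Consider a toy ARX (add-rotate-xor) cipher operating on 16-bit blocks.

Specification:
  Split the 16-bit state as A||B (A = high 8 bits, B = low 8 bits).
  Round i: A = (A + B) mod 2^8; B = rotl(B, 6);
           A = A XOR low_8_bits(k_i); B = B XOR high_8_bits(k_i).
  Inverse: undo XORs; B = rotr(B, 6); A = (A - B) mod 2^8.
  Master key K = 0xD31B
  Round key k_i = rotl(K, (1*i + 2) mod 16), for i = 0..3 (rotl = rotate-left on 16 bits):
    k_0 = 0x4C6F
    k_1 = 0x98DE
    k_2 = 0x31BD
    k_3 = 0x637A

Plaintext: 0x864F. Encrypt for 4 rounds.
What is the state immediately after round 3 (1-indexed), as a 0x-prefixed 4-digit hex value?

s_0 = plaintext = 0x864F
s_1 = Round(s_0, k_0) = 0xBA9F
s_2 = Round(s_1, k_1) = 0x877F
s_3 = Round(s_2, k_2) = 0xBBEE
s_4 = Round(s_3, k_3) = 0xD3D8

0xBBEE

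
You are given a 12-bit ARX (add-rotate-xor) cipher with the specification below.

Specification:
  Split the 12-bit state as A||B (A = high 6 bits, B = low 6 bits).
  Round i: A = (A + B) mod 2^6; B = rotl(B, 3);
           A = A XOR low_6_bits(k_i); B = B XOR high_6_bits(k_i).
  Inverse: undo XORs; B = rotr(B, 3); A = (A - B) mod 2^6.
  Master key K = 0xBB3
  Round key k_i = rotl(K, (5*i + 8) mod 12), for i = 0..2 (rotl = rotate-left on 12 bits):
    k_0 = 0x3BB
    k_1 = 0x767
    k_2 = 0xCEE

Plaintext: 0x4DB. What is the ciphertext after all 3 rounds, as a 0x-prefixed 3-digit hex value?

0xA8D

s_0 = plaintext = 0x4DB
s_1 = Round(s_0, k_0) = 0x555
s_2 = Round(s_1, k_1) = 0x377
s_3 = Round(s_2, k_2) = 0xA8D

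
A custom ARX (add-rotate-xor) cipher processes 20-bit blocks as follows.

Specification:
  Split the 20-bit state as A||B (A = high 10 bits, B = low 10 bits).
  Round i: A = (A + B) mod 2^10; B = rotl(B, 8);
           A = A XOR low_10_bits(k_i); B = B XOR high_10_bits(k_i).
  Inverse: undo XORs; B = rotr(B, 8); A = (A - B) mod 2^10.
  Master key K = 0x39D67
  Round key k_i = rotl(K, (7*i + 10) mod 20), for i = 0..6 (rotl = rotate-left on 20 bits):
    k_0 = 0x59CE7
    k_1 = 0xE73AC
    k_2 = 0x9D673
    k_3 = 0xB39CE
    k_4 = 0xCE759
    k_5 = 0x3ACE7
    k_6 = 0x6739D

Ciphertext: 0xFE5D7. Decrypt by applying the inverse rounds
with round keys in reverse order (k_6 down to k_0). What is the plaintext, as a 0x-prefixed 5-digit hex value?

0x9FBA3

s_0 = ciphertext = 0xFE5D7
s_1 = InvRound(s_0, k_6) = 0xCE12C
s_2 = InvRound(s_1, k_5) = 0x30B1D
s_3 = InvRound(s_2, k_4) = 0xC2C90
s_4 = InvRound(s_3, k_3) = 0x52D7A
s_5 = InvRound(s_4, k_2) = 0xBE43F
s_6 = InvRound(s_5, k_1) = 0xB1A8F
s_7 = InvRound(s_6, k_0) = 0x9FBA3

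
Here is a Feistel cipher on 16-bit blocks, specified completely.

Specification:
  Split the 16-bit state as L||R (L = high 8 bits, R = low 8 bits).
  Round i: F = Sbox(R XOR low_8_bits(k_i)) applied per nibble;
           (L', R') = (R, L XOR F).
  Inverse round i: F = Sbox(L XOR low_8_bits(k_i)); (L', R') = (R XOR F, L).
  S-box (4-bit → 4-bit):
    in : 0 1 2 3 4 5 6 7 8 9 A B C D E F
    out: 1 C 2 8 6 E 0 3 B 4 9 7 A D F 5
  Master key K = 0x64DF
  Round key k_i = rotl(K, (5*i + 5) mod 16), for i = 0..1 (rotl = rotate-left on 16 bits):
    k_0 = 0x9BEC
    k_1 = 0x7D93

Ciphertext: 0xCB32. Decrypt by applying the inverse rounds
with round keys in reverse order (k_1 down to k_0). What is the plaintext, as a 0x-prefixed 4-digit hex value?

s_0 = ciphertext = 0xCB32
s_1 = InvRound(s_0, k_1) = 0xD9CB
s_2 = InvRound(s_1, k_0) = 0x45D9

0x45D9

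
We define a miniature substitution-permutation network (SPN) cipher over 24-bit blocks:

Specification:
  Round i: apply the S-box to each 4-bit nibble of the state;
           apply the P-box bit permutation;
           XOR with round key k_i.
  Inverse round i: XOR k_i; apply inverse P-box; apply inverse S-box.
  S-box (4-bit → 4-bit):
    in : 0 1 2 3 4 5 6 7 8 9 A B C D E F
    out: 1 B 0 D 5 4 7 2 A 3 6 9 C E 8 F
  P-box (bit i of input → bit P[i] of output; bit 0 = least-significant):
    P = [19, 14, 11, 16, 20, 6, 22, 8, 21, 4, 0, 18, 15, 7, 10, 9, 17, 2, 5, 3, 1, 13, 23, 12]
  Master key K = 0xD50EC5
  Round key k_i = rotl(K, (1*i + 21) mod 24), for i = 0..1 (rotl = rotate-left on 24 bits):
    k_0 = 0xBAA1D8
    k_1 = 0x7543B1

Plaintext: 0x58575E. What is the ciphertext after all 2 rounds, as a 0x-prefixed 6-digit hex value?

0x3F6E38

s_0 = plaintext = 0x58575E
s_1 = Round(s_0, k_0) = 0x7BA5C4
s_2 = Round(s_1, k_1) = 0x3F6E38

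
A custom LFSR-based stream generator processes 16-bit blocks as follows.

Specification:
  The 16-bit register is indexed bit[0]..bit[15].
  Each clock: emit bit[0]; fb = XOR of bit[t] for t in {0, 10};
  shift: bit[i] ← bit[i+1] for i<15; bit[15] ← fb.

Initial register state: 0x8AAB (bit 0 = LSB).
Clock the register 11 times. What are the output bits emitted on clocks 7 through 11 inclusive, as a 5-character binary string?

01010

reg_0 = 0x8AAB
clock 1: out=1, reg = 0xC555
clock 2: out=1, reg = 0x62AA
clock 3: out=0, reg = 0x3155
clock 4: out=1, reg = 0x98AA
clock 5: out=0, reg = 0x4C55
clock 6: out=1, reg = 0x262A
clock 7: out=0, reg = 0x9315
clock 8: out=1, reg = 0xC98A
clock 9: out=0, reg = 0x64C5
clock 10: out=1, reg = 0x3262
clock 11: out=0, reg = 0x1931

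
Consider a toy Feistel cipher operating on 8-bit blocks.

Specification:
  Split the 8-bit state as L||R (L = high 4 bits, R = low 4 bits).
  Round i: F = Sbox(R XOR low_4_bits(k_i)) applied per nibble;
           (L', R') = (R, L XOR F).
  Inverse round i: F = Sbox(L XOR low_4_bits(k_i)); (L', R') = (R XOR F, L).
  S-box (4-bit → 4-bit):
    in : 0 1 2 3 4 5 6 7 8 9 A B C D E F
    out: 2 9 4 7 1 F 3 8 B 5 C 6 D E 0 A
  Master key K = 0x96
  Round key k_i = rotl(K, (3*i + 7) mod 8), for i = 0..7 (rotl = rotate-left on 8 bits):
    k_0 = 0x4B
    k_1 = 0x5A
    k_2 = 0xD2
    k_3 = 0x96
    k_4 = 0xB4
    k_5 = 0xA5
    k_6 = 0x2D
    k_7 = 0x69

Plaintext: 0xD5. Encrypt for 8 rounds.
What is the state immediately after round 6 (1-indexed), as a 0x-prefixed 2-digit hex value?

s_0 = plaintext = 0xD5
s_1 = Round(s_0, k_0) = 0x5D
s_2 = Round(s_1, k_1) = 0xDD
s_3 = Round(s_2, k_2) = 0xD7
s_4 = Round(s_3, k_3) = 0x74
s_5 = Round(s_4, k_4) = 0x45
s_6 = Round(s_5, k_5) = 0x56
s_7 = Round(s_6, k_6) = 0x63
s_8 = Round(s_7, k_7) = 0x3A

0x56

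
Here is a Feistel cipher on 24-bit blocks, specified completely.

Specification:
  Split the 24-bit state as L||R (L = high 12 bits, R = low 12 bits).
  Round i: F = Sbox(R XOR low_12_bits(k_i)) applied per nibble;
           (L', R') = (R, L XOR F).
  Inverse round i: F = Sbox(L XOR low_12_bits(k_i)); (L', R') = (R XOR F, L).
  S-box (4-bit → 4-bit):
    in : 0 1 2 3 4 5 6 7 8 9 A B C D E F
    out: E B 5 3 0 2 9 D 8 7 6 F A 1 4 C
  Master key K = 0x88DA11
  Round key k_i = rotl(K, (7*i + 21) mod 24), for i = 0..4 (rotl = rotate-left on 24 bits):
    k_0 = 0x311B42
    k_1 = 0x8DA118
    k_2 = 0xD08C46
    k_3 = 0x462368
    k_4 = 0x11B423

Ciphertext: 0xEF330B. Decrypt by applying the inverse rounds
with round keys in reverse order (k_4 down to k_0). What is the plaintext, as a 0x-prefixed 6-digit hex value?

0x93E853

s_0 = ciphertext = 0xEF330B
s_1 = InvRound(s_0, k_4) = 0x515EF3
s_2 = InvRound(s_1, k_3) = 0x722515
s_3 = InvRound(s_2, k_2) = 0xA85722
s_4 = InvRound(s_3, k_1) = 0x853A85
s_5 = InvRound(s_4, k_0) = 0x93E853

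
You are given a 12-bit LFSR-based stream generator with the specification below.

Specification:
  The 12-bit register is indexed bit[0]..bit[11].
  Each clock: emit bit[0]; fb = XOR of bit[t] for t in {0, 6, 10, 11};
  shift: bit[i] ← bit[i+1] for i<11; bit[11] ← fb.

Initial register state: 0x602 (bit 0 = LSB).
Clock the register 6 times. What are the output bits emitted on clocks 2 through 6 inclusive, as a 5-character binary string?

reg_0 = 0x602
clock 1: out=0, reg = 0xB01
clock 2: out=1, reg = 0x580
clock 3: out=0, reg = 0xAC0
clock 4: out=0, reg = 0x560
clock 5: out=0, reg = 0x2B0
clock 6: out=0, reg = 0x158

10000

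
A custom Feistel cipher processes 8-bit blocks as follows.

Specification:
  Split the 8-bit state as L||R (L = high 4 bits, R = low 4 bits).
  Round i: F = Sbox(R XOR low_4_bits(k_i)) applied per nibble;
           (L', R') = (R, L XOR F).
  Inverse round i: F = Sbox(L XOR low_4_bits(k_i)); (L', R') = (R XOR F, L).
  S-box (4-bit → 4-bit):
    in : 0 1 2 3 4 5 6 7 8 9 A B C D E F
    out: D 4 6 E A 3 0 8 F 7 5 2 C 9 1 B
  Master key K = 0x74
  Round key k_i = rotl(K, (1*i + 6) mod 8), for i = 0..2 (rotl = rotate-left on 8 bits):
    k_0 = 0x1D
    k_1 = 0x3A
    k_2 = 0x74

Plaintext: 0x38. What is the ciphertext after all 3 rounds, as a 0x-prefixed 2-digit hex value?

s_0 = plaintext = 0x38
s_1 = Round(s_0, k_0) = 0x80
s_2 = Round(s_1, k_1) = 0x0D
s_3 = Round(s_2, k_2) = 0xD7

0xD7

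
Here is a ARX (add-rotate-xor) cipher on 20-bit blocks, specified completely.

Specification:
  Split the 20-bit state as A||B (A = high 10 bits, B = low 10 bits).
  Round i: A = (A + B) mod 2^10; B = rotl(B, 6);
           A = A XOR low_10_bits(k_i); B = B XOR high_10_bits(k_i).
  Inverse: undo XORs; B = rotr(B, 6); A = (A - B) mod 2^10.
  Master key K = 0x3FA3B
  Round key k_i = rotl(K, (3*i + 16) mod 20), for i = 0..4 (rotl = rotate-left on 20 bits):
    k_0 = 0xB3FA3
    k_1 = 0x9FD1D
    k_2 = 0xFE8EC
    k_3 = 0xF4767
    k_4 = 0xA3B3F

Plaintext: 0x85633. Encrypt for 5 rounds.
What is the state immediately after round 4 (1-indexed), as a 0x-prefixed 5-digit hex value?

s_0 = plaintext = 0x85633
s_1 = Round(s_0, k_0) = 0xFAE2C
s_2 = Round(s_1, k_1) = 0xC295D
s_3 = Round(s_2, k_2) = 0x22CAF
s_4 = Round(s_3, k_3) = 0x9741B
s_5 = Round(s_4, k_4) = 0x51C4F

0x9741B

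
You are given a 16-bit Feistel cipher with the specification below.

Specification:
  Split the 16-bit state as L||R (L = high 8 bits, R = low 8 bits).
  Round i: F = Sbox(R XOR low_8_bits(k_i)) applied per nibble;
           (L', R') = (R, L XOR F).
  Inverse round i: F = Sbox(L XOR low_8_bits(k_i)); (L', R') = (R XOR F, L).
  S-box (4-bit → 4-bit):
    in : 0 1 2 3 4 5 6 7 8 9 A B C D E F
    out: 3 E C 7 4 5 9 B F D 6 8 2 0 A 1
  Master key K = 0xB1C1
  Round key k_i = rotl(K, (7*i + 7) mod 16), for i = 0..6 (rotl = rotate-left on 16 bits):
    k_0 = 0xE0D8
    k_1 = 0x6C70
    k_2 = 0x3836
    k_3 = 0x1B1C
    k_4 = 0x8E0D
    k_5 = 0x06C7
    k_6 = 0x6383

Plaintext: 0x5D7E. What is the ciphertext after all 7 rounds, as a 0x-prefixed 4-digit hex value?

0xFDB2

s_0 = plaintext = 0x5D7E
s_1 = Round(s_0, k_0) = 0x7E34
s_2 = Round(s_1, k_1) = 0x343A
s_3 = Round(s_2, k_2) = 0x3A06
s_4 = Round(s_3, k_3) = 0x06DC
s_5 = Round(s_4, k_4) = 0xDC08
s_6 = Round(s_5, k_5) = 0x08FD
s_7 = Round(s_6, k_6) = 0xFDB2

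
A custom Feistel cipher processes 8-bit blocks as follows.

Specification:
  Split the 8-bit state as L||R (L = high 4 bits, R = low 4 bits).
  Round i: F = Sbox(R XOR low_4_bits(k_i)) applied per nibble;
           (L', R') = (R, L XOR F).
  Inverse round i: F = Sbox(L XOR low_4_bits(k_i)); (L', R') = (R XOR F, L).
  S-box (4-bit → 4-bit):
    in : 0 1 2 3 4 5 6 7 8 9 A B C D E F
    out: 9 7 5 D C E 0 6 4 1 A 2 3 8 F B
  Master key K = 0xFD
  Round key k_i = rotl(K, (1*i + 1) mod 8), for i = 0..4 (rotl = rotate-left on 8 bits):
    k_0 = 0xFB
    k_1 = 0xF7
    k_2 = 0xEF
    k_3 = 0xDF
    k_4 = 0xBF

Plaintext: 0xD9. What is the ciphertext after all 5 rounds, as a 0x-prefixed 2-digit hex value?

0x90

s_0 = plaintext = 0xD9
s_1 = Round(s_0, k_0) = 0x98
s_2 = Round(s_1, k_1) = 0x82
s_3 = Round(s_2, k_2) = 0x20
s_4 = Round(s_3, k_3) = 0x09
s_5 = Round(s_4, k_4) = 0x90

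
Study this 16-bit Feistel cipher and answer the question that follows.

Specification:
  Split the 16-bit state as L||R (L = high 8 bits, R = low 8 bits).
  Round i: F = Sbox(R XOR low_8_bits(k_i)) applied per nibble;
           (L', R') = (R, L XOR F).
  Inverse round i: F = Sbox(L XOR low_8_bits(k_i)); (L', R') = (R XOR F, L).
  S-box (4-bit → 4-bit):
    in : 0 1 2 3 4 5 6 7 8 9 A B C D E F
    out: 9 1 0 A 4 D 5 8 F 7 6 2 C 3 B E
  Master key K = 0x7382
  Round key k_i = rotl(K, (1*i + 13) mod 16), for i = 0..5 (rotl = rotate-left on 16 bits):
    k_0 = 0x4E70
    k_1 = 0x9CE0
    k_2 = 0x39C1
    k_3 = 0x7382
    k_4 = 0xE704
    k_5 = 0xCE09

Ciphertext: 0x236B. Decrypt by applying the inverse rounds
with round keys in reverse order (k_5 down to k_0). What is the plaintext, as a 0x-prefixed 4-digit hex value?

s_0 = ciphertext = 0x236B
s_1 = InvRound(s_0, k_5) = 0x6D23
s_2 = InvRound(s_1, k_4) = 0x746D
s_3 = InvRound(s_2, k_3) = 0x8874
s_4 = InvRound(s_3, k_2) = 0x3388
s_5 = InvRound(s_4, k_1) = 0xB233
s_6 = InvRound(s_5, k_0) = 0xF3B2

0xF3B2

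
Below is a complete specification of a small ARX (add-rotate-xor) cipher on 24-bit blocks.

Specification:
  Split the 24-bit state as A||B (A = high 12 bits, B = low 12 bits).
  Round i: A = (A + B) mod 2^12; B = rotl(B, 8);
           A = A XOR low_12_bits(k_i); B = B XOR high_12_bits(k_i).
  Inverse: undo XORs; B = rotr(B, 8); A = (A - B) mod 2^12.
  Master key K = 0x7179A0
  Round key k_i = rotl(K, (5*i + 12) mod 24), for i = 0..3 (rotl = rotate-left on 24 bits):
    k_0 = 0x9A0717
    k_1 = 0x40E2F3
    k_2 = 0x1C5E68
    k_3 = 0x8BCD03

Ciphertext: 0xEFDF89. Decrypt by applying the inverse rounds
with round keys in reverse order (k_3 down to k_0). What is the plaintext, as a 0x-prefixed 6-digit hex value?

s_0 = ciphertext = 0xEFDF89
s_1 = InvRound(s_0, k_3) = 0x0A7357
s_2 = InvRound(s_1, k_2) = 0x5AD922
s_3 = InvRound(s_2, k_1) = 0x4912CD
s_4 = InvRound(s_3, k_0) = 0xCAB6DB

0xCAB6DB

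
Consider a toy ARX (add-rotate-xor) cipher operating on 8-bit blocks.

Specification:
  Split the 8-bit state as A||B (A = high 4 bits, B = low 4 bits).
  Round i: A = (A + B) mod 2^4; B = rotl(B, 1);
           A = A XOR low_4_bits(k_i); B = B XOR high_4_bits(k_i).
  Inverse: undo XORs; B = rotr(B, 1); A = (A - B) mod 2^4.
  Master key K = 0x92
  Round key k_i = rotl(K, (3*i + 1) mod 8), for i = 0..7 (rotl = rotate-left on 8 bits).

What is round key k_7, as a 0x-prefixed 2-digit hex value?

K = 0x92
k_0 = rotl(K, (3*0+1) mod 8) = rotl(K, 1) = 0x25
k_1 = rotl(K, (3*1+1) mod 8) = rotl(K, 4) = 0x29
k_2 = rotl(K, (3*2+1) mod 8) = rotl(K, 7) = 0x49
k_3 = rotl(K, (3*3+1) mod 8) = rotl(K, 2) = 0x4A
k_4 = rotl(K, (3*4+1) mod 8) = rotl(K, 5) = 0x52
k_5 = rotl(K, (3*5+1) mod 8) = rotl(K, 0) = 0x92
k_6 = rotl(K, (3*6+1) mod 8) = rotl(K, 3) = 0x94
k_7 = rotl(K, (3*7+1) mod 8) = rotl(K, 6) = 0xA4

0xA4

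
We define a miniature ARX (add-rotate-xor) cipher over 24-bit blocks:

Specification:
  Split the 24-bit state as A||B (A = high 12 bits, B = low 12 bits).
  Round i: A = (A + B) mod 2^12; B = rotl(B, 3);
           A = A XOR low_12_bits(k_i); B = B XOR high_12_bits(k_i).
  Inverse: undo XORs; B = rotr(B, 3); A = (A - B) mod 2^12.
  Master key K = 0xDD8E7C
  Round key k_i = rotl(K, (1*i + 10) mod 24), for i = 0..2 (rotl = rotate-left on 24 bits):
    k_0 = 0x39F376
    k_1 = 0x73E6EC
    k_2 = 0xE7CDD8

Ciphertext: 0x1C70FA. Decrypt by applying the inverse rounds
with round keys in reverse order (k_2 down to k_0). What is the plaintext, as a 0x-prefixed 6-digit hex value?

0x2585D8

s_0 = ciphertext = 0x1C70FA
s_1 = InvRound(s_0, k_2) = 0xE4FDD0
s_2 = InvRound(s_1, k_1) = 0xB46D5D
s_3 = InvRound(s_2, k_0) = 0x2585D8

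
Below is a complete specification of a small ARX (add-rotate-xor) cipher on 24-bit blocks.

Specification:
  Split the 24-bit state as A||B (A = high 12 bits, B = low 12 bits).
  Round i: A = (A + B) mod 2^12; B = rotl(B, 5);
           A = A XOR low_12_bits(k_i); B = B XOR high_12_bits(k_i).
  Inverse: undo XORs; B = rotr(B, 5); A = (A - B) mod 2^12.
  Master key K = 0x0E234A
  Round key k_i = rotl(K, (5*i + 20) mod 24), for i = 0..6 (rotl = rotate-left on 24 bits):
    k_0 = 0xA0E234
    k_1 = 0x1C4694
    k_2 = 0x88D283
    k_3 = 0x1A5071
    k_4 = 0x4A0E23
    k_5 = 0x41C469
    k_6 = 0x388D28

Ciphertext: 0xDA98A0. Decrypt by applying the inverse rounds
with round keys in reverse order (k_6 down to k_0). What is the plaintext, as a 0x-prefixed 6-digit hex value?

s_0 = ciphertext = 0xDA98A0
s_1 = InvRound(s_0, k_6) = 0xC28459
s_2 = InvRound(s_1, k_5) = 0x5BF282
s_3 = InvRound(s_2, k_4) = 0xA6B131
s_4 = InvRound(s_3, k_3) = 0x016A04
s_5 = InvRound(s_4, k_2) = 0xE01494
s_6 = InvRound(s_5, k_1) = 0x06B82A
s_7 = InvRound(s_6, k_0) = 0x04E211

0x04E211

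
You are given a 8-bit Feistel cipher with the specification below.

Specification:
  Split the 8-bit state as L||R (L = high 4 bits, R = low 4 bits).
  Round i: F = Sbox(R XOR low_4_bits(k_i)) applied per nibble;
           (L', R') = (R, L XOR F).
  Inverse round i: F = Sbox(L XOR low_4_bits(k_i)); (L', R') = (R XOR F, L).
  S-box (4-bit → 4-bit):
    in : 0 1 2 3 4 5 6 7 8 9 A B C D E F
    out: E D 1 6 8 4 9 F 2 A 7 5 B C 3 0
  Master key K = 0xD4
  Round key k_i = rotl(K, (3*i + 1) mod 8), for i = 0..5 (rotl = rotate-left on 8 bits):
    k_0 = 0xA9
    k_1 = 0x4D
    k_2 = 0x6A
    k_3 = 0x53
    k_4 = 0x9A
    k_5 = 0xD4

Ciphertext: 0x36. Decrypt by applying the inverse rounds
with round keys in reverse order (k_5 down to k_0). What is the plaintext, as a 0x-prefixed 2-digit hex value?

0x80

s_0 = ciphertext = 0x36
s_1 = InvRound(s_0, k_5) = 0x93
s_2 = InvRound(s_1, k_4) = 0x59
s_3 = InvRound(s_2, k_3) = 0x05
s_4 = InvRound(s_3, k_2) = 0x20
s_5 = InvRound(s_4, k_1) = 0x02
s_6 = InvRound(s_5, k_0) = 0x80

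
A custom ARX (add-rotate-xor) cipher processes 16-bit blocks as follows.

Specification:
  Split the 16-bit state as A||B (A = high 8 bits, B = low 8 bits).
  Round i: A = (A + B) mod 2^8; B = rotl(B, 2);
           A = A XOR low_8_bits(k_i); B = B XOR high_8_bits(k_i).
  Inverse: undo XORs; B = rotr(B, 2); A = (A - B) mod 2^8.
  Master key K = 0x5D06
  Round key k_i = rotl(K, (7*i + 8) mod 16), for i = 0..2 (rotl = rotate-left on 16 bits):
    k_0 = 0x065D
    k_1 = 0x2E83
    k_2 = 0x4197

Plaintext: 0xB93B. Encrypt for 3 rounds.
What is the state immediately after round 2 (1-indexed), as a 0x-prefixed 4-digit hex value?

0x1085

s_0 = plaintext = 0xB93B
s_1 = Round(s_0, k_0) = 0xA9EA
s_2 = Round(s_1, k_1) = 0x1085
s_3 = Round(s_2, k_2) = 0x0257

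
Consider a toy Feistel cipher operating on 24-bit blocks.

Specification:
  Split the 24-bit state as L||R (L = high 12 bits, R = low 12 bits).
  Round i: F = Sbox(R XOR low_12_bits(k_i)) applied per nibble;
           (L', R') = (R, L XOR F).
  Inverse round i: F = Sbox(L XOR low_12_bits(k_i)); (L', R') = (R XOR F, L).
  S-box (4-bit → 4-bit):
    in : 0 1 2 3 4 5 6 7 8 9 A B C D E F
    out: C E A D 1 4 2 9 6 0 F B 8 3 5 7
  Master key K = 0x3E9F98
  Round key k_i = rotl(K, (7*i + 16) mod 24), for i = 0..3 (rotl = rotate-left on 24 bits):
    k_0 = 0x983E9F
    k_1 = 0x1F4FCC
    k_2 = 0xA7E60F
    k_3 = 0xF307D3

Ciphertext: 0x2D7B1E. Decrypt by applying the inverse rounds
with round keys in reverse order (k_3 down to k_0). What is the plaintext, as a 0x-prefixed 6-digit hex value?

s_0 = ciphertext = 0x2D7B1E
s_1 = InvRound(s_0, k_3) = 0xFDF2D7
s_2 = InvRound(s_1, k_2) = 0x2EBFDF
s_3 = InvRound(s_2, k_1) = 0xC762EB
s_4 = InvRound(s_3, k_0) = 0x8BBC76

0x8BBC76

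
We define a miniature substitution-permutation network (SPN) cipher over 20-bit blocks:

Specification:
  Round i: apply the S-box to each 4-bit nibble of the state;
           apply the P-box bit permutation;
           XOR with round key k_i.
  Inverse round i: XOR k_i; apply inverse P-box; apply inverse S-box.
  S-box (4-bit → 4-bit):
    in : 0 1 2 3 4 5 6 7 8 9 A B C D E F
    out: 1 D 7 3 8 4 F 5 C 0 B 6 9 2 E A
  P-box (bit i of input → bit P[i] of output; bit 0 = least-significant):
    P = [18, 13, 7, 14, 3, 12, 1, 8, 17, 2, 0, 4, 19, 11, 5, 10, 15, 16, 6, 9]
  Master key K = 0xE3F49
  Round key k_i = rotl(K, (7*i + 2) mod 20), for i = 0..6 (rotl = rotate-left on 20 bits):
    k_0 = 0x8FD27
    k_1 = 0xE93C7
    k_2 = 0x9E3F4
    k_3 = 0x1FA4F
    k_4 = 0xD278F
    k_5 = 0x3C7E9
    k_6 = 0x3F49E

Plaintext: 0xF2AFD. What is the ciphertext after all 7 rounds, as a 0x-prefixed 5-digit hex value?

s_0 = plaintext = 0xF2AFD
s_1 = Round(s_0, k_0) = 0x3C613
s_2 = Round(s_1, k_1) = 0x136D8
s_3 = Round(s_2, k_2) = 0x33921
s_4 = Round(s_3, k_3) = 0xC22C5
s_5 = Round(s_4, k_4) = 0x7AC22
s_6 = Round(s_5, k_5) = 0xD7B33
s_7 = Round(s_6, k_6) = 0xEC4B3

0xEC4B3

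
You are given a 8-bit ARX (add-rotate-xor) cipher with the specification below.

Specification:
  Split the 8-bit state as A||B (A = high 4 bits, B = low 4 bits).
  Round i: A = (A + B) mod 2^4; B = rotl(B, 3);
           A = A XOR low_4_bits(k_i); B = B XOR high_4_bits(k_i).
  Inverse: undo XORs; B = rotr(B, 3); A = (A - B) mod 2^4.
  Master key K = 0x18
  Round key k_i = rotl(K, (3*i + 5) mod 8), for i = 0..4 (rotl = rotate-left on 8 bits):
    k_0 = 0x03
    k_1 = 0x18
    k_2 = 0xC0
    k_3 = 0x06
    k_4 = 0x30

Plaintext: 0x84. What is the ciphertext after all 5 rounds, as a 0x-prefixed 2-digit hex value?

0x90

s_0 = plaintext = 0x84
s_1 = Round(s_0, k_0) = 0xF2
s_2 = Round(s_1, k_1) = 0x90
s_3 = Round(s_2, k_2) = 0x9C
s_4 = Round(s_3, k_3) = 0x36
s_5 = Round(s_4, k_4) = 0x90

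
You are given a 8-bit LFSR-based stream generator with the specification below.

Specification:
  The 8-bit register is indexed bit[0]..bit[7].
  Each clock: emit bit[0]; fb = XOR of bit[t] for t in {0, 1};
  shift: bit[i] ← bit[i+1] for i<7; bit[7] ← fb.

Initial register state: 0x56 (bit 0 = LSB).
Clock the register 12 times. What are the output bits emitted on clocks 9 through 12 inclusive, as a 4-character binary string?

1011

reg_0 = 0x56
clock 1: out=0, reg = 0xAB
clock 2: out=1, reg = 0x55
clock 3: out=1, reg = 0xAA
clock 4: out=0, reg = 0xD5
clock 5: out=1, reg = 0xEA
clock 6: out=0, reg = 0xF5
clock 7: out=1, reg = 0xFA
clock 8: out=0, reg = 0xFD
clock 9: out=1, reg = 0xFE
clock 10: out=0, reg = 0xFF
clock 11: out=1, reg = 0x7F
clock 12: out=1, reg = 0x3F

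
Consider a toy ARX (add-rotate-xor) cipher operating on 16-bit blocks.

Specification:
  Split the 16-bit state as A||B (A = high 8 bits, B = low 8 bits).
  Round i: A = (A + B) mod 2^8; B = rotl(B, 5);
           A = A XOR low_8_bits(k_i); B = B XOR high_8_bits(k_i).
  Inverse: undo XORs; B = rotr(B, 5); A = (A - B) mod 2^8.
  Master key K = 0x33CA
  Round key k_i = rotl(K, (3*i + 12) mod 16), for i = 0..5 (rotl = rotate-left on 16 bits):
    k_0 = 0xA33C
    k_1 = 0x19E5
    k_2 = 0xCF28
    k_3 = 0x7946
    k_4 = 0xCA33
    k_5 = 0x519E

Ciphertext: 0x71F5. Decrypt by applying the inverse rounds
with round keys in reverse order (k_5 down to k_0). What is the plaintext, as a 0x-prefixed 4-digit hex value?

s_0 = ciphertext = 0x71F5
s_1 = InvRound(s_0, k_5) = 0xCA25
s_2 = InvRound(s_1, k_4) = 0x7A7F
s_3 = InvRound(s_2, k_3) = 0x0C30
s_4 = InvRound(s_3, k_2) = 0x25FF
s_5 = InvRound(s_4, k_1) = 0x8937
s_6 = InvRound(s_5, k_0) = 0x11A4

0x11A4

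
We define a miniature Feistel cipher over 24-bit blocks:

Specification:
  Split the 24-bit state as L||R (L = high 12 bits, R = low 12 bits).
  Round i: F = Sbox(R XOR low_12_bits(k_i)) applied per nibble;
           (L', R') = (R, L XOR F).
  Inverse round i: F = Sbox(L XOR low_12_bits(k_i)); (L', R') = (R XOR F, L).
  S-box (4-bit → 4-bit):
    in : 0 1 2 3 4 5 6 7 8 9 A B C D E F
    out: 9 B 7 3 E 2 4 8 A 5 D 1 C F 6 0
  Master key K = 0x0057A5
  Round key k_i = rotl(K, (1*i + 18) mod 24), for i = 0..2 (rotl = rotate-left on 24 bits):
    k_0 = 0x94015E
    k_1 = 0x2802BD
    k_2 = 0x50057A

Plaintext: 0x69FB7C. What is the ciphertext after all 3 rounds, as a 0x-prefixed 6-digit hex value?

s_0 = plaintext = 0x69FB7C
s_1 = Round(s_0, k_0) = 0xB7CBE8
s_2 = Round(s_1, k_1) = 0xBE8E5E
s_3 = Round(s_2, k_2) = 0xE5EA96

0xE5EA96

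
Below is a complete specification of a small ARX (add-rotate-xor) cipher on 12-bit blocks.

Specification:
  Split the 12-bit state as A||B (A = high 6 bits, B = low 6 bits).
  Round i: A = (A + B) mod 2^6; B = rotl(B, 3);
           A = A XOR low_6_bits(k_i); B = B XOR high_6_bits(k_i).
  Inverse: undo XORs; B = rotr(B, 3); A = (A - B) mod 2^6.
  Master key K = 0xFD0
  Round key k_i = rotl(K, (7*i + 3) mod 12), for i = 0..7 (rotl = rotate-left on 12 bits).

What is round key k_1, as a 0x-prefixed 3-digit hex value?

K = 0xFD0
k_0 = rotl(K, (7*0+3) mod 12) = rotl(K, 3) = 0xE87
k_1 = rotl(K, (7*1+3) mod 12) = rotl(K, 10) = 0x3F4

0x3F4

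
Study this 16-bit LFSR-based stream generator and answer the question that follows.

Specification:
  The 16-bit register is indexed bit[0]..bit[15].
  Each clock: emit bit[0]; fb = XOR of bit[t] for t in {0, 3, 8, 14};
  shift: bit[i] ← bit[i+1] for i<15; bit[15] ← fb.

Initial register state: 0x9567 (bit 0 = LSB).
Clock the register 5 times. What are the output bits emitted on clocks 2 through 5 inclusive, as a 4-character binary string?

1100

reg_0 = 0x9567
clock 1: out=1, reg = 0x4AB3
clock 2: out=1, reg = 0x2559
clock 3: out=1, reg = 0x92AC
clock 4: out=0, reg = 0xC956
clock 5: out=0, reg = 0x64AB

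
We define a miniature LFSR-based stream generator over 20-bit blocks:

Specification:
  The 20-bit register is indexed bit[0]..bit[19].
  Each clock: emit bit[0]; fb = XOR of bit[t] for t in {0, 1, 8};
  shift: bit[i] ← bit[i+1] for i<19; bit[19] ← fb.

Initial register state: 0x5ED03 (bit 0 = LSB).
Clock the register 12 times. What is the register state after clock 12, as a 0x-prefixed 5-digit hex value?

reg_0 = 0x5ED03
clock 1: out=1, reg = 0xAF681
clock 2: out=1, reg = 0xD7B40
clock 3: out=0, reg = 0xEBDA0
clock 4: out=0, reg = 0xF5ED0
clock 5: out=0, reg = 0x7AF68
clock 6: out=0, reg = 0xBD7B4
clock 7: out=0, reg = 0xDEBDA
clock 8: out=0, reg = 0x6F5ED
clock 9: out=1, reg = 0x37AF6
clock 10: out=0, reg = 0x9BD7B
clock 11: out=1, reg = 0xCDEBD
clock 12: out=1, reg = 0xE6F5E

0xE6F5E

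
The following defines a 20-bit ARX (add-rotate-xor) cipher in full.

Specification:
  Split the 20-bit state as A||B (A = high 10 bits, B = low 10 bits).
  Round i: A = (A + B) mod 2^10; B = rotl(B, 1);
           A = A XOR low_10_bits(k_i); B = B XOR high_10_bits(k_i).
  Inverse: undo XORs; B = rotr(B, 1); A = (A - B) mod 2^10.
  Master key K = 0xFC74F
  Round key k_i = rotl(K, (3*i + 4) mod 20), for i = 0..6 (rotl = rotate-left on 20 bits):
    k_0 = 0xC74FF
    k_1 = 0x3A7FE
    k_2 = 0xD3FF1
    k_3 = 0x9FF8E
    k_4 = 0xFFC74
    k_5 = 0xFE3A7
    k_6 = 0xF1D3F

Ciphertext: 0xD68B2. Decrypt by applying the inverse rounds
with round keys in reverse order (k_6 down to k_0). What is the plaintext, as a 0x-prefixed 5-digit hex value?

s_0 = ciphertext = 0xD68B2
s_1 = InvRound(s_0, k_6) = 0xAAFBA
s_2 = InvRound(s_1, k_5) = 0x3AC21
s_3 = InvRound(s_2, k_4) = 0xAC1EF
s_4 = InvRound(s_3, k_3) = 0xDD9C8
s_5 = InvRound(s_4, k_2) = 0x51343
s_6 = InvRound(s_5, k_1) = 0x395D5
s_7 = InvRound(s_6, k_0) = 0xAD964

0xAD964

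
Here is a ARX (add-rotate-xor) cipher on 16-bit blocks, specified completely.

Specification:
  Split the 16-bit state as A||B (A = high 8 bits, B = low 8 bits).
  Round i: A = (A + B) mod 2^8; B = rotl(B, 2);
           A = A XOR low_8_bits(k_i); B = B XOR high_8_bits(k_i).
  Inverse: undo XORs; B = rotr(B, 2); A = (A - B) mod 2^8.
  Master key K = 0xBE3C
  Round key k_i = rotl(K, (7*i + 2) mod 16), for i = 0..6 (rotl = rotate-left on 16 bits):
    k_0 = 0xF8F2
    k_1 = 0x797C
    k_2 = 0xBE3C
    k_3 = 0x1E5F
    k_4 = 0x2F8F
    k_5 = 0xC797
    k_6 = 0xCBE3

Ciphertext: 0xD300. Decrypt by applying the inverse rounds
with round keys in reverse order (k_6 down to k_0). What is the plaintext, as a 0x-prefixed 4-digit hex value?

s_0 = ciphertext = 0xD300
s_1 = InvRound(s_0, k_6) = 0x3EF2
s_2 = InvRound(s_1, k_5) = 0x5C4D
s_3 = InvRound(s_2, k_4) = 0x3B98
s_4 = InvRound(s_3, k_3) = 0xC3A1
s_5 = InvRound(s_4, k_2) = 0x38C7
s_6 = InvRound(s_5, k_1) = 0x95AF
s_7 = InvRound(s_6, k_0) = 0x92D5

0x92D5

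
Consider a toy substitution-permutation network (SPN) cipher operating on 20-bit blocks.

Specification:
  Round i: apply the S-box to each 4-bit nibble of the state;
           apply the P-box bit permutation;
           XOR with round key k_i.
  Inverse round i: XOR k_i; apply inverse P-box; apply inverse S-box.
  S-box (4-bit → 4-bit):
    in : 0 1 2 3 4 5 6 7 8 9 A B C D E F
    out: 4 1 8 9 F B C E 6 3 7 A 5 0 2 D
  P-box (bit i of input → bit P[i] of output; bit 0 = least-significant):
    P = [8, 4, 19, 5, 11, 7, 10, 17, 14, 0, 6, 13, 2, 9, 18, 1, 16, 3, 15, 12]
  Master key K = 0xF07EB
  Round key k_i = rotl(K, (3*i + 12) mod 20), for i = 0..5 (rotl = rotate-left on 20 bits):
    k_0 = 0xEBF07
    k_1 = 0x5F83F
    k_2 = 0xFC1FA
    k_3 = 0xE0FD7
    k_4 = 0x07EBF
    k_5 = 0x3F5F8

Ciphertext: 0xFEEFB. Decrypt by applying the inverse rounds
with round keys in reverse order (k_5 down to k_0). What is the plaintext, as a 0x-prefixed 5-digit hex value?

0x8731F

s_0 = ciphertext = 0xFEEFB
s_1 = InvRound(s_0, k_5) = 0x27E1C
s_2 = InvRound(s_1, k_4) = 0xD2EB2
s_3 = InvRound(s_2, k_3) = 0x11723
s_4 = InvRound(s_3, k_2) = 0x78A78
s_5 = InvRound(s_4, k_1) = 0x2542D
s_6 = InvRound(s_5, k_0) = 0x8731F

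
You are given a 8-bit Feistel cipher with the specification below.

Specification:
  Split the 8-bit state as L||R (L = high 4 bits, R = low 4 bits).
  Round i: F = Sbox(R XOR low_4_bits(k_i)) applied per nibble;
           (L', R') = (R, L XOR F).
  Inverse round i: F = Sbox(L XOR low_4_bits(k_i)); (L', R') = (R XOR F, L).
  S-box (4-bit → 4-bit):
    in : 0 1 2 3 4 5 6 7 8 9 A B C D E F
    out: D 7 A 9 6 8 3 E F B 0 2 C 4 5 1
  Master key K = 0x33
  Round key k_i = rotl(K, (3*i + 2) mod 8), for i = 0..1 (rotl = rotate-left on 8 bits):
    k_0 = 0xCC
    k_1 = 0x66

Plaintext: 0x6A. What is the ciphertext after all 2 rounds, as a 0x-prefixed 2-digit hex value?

s_0 = plaintext = 0x6A
s_1 = Round(s_0, k_0) = 0xA5
s_2 = Round(s_1, k_1) = 0x53

0x53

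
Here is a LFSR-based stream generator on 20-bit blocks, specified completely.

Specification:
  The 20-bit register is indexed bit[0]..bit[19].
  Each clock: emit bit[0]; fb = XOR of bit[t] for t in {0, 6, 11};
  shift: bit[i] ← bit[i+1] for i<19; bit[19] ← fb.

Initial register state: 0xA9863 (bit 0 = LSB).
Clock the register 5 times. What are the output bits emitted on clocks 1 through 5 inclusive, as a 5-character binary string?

11000

reg_0 = 0xA9863
clock 1: out=1, reg = 0xD4C31
clock 2: out=1, reg = 0x6A618
clock 3: out=0, reg = 0x3530C
clock 4: out=0, reg = 0x1A986
clock 5: out=0, reg = 0x8D4C3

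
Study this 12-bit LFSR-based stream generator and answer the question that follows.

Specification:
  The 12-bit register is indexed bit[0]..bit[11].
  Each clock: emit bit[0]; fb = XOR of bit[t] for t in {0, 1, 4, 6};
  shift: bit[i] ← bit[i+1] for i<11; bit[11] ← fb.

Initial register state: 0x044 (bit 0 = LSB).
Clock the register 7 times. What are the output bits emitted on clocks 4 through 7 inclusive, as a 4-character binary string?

0001

reg_0 = 0x044
clock 1: out=0, reg = 0x822
clock 2: out=0, reg = 0xC11
clock 3: out=1, reg = 0x608
clock 4: out=0, reg = 0x304
clock 5: out=0, reg = 0x182
clock 6: out=0, reg = 0x8C1
clock 7: out=1, reg = 0x460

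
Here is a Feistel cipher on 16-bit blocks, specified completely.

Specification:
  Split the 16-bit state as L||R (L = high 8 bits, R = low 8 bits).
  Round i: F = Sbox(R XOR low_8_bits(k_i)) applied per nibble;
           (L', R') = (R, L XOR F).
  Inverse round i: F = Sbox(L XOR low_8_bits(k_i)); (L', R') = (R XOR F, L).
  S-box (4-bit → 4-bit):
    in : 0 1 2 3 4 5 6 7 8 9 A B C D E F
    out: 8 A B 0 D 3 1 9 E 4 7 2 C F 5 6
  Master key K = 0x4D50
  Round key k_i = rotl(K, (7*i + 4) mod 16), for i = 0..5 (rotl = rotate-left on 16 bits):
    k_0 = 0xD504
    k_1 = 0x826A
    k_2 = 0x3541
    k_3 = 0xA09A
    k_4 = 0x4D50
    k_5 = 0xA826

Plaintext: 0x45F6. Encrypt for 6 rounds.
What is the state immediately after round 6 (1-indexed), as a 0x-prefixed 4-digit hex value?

0xBB14

s_0 = plaintext = 0x45F6
s_1 = Round(s_0, k_0) = 0xF62E
s_2 = Round(s_1, k_1) = 0x2E2B
s_3 = Round(s_2, k_2) = 0x2B39
s_4 = Round(s_3, k_3) = 0x395B
s_5 = Round(s_4, k_4) = 0x5BBB
s_6 = Round(s_5, k_5) = 0xBB14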